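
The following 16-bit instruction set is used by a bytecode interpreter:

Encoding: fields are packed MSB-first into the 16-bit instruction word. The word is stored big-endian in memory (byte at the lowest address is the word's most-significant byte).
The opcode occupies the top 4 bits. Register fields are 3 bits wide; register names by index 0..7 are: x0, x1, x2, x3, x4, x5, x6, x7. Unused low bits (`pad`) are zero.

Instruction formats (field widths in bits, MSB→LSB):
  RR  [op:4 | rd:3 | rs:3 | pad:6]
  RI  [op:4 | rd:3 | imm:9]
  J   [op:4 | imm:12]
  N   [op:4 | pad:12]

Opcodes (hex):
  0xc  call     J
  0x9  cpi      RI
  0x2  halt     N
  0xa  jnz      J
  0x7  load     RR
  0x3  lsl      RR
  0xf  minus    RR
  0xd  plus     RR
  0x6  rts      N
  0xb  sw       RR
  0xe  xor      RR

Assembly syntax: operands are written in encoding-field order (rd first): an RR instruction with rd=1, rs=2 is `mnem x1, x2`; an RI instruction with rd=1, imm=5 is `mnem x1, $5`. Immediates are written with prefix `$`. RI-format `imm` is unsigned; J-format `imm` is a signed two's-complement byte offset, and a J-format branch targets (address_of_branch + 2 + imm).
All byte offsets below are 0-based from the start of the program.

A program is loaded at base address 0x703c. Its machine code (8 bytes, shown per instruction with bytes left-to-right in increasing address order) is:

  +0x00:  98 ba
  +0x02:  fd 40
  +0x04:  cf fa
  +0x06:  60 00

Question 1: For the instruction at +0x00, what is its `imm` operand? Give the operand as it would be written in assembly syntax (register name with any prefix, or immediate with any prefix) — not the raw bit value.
[00] 98 ba → 0x98ba
  top 4b → 0x9 → cpi [RI]
  [11:9] rd=4 = x4
  [8:0] imm=186 = $186

$186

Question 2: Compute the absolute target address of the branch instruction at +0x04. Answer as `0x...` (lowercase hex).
0x703c

@+04  big-endian(cf fa) = 0xcffa
  op=0xcffa>>12=0xc ⇒ call (J)
  [11:0] imm=4090 (s12→-6) = $-6
  target = base 0x703c + off 0x04 + 2 + imm -6 = 0x703c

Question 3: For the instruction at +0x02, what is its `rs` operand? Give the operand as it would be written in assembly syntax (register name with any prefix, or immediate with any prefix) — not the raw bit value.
x5

@+02  big-endian(fd 40) = 0xfd40
  top 4b → 0xf → minus [RR]
  [11:9] rd=6 = x6
  [8:6] rs=5 = x5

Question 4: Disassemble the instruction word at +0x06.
rts

off 0x06: read 60 00 as big → 0x6000
  opcode bits[15:12]=0x6: rts/N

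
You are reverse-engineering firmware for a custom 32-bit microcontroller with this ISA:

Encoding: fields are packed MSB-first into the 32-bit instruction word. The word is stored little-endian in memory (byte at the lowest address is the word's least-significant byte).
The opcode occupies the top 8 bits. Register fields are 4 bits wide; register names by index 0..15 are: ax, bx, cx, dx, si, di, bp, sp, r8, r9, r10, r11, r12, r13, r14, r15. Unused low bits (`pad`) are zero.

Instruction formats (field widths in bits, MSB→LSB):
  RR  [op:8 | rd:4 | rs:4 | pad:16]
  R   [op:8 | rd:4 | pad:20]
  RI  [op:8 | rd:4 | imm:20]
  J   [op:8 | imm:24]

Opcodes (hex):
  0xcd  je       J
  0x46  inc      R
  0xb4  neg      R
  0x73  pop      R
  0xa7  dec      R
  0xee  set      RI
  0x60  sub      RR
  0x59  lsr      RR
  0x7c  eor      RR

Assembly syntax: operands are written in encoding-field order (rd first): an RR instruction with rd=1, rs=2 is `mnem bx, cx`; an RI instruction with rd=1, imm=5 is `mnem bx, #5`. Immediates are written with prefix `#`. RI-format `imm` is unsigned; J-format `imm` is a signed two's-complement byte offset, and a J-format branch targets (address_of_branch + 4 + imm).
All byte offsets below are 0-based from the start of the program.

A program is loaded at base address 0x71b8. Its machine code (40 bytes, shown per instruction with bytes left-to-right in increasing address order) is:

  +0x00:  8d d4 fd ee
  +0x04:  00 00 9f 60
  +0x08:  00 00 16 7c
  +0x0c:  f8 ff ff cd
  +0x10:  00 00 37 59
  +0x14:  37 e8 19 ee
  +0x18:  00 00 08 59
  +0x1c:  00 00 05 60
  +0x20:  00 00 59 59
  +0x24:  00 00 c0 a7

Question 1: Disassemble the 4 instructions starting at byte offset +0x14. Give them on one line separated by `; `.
@+14  little-endian(37 e8 19 ee) = 0xee19e837
  top 8b → 0xee → set [RI]
  [23:20] rd=1 = bx
  [19:0] imm=649271 = #649271
@+18  little-endian(00 00 08 59) = 0x59080000
  top 8b → 0x59 → lsr [RR]
  [23:20] rd=0 = ax
  [19:16] rs=8 = r8
@+1c  little-endian(00 00 05 60) = 0x60050000
  top 8b → 0x60 → sub [RR]
  [23:20] rd=0 = ax
  [19:16] rs=5 = di
@+20  little-endian(00 00 59 59) = 0x59590000
  top 8b → 0x59 → lsr [RR]
  [23:20] rd=5 = di
  [19:16] rs=9 = r9

set bx, #649271; lsr ax, r8; sub ax, di; lsr di, r9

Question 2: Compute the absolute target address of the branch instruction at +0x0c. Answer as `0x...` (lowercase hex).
0x71c0

off 0x0c: read f8 ff ff cd as little → 0xcdfffff8
  opcode bits[31:24]=0xcd: je/J
  imm: (w>>0)&0xffffff=0xfffff8 (s24→-8) → #-8
  target = base 0x71b8 + off 0x0c + 4 + imm -8 = 0x71c0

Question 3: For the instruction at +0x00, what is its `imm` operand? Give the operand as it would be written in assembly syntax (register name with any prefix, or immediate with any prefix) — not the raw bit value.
#906381

+0x00: 8d d4 fd ee ⇒ word 0xeefdd48d (little)
  top 8b → 0xee → set [RI]
  rd: (w>>20)&0xf=0xf → r15
  imm: (w>>0)&0xfffff=0xdd48d → #906381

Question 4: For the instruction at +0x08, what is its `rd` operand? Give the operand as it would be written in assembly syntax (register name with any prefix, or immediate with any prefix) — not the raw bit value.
@+08  little-endian(00 00 16 7c) = 0x7c160000
  top 8b → 0x7c → eor [RR]
  rd@[23:20]=0x1 ⇒ bx
  rs@[19:16]=0x6 ⇒ bp

bx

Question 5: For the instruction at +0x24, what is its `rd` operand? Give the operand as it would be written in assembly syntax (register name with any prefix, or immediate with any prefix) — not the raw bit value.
r12

[24] 00 00 c0 a7 → 0xa7c00000
  top 8b → 0xa7 → dec [R]
  rd@[23:20]=0xc ⇒ r12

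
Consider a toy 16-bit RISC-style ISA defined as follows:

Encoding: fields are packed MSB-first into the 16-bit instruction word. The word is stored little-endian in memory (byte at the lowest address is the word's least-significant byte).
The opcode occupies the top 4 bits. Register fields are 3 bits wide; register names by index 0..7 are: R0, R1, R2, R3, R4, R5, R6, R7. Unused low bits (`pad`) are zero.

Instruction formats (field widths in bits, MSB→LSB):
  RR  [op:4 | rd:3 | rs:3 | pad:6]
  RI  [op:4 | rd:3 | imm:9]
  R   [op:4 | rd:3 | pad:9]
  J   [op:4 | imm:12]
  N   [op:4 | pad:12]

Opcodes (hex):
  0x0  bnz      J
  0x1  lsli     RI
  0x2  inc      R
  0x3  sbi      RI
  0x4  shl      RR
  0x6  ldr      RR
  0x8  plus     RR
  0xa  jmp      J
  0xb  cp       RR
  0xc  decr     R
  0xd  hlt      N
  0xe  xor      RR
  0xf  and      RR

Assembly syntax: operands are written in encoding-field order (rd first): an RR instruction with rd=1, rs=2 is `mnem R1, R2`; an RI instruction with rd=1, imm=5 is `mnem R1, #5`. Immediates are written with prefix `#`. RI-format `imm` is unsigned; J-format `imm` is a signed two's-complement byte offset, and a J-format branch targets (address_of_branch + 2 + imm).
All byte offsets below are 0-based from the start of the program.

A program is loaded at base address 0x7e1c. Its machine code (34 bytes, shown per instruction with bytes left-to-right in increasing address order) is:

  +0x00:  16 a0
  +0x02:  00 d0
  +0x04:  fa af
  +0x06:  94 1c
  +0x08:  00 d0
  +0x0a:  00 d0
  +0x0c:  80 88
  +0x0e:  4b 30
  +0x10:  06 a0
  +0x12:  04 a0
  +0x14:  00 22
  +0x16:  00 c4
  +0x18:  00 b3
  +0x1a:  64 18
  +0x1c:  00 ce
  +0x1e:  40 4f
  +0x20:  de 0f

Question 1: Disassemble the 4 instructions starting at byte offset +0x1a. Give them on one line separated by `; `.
off 0x1a: read 64 18 as little → 0x1864
  op=0x1864>>12=0x1 ⇒ lsli (RI)
  [11:9] rd=4 = R4
  [8:0] imm=100 = #100
off 0x1c: read 00 ce as little → 0xce00
  op=0xce00>>12=0xc ⇒ decr (R)
  [11:9] rd=7 = R7
off 0x1e: read 40 4f as little → 0x4f40
  op=0x4f40>>12=0x4 ⇒ shl (RR)
  [11:9] rd=7 = R7
  [8:6] rs=5 = R5
off 0x20: read de 0f as little → 0x0fde
  op=0x0fde>>12=0x0 ⇒ bnz (J)
  [11:0] imm=4062 (s12→-34) = #-34

lsli R4, #100; decr R7; shl R7, R5; bnz #-34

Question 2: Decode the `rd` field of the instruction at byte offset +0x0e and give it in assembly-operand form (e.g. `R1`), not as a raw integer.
+0x0e: 4b 30 ⇒ word 0x304b (little)
  top 4b → 0x3 → sbi [RI]
  rd@[11:9]=0x0 ⇒ R0
  imm@[8:0]=0x4b ⇒ #75

R0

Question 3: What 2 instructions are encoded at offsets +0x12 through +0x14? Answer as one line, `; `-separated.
jmp #4; inc R1

@+12  little-endian(04 a0) = 0xa004
  op=0xa004>>12=0xa ⇒ jmp (J)
  imm: (w>>0)&0xfff=0x4 → #4
@+14  little-endian(00 22) = 0x2200
  op=0x2200>>12=0x2 ⇒ inc (R)
  rd: (w>>9)&0x7=0x1 → R1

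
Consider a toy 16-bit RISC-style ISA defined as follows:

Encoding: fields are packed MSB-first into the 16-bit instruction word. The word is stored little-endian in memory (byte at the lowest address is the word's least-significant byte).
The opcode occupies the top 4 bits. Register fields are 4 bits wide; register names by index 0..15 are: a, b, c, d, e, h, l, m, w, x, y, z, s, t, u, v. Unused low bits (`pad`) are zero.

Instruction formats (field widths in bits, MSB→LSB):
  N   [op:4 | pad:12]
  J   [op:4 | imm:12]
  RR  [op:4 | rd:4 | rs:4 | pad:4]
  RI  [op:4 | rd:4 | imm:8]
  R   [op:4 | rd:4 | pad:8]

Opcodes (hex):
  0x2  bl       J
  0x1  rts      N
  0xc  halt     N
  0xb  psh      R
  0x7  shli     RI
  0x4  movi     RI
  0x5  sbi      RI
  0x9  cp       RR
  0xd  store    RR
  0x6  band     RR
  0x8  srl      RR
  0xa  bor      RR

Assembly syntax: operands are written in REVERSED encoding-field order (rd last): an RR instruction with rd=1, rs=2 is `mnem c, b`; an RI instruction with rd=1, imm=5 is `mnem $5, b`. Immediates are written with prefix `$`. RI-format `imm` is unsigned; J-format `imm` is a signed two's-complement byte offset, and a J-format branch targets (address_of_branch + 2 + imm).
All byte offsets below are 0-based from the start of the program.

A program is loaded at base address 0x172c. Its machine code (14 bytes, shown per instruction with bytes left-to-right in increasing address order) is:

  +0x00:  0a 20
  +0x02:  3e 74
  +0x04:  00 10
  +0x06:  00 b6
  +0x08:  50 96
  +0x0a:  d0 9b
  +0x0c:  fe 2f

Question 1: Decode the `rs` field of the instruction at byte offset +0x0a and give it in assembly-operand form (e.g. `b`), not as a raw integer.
t

[0a] d0 9b → 0x9bd0
  opcode bits[15:12]=0x9: cp/RR
  rd@[11:8]=0xb ⇒ z
  rs@[7:4]=0xd ⇒ t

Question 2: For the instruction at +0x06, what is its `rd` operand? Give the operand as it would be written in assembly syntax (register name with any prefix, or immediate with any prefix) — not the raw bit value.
off 0x06: read 00 b6 as little → 0xb600
  op=0xb600>>12=0xb ⇒ psh (R)
  [11:8] rd=6 = l

l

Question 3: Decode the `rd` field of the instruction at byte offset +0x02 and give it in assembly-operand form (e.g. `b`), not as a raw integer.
@+02  little-endian(3e 74) = 0x743e
  top 4b → 0x7 → shli [RI]
  rd@[11:8]=0x4 ⇒ e
  imm@[7:0]=0x3e ⇒ $62

e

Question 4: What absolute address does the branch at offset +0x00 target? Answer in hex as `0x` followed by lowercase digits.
0x1738

off 0x00: read 0a 20 as little → 0x200a
  top 4b → 0x2 → bl [J]
  imm: (w>>0)&0xfff=0xa → $10
  target = base 0x172c + off 0x00 + 2 + imm 10 = 0x1738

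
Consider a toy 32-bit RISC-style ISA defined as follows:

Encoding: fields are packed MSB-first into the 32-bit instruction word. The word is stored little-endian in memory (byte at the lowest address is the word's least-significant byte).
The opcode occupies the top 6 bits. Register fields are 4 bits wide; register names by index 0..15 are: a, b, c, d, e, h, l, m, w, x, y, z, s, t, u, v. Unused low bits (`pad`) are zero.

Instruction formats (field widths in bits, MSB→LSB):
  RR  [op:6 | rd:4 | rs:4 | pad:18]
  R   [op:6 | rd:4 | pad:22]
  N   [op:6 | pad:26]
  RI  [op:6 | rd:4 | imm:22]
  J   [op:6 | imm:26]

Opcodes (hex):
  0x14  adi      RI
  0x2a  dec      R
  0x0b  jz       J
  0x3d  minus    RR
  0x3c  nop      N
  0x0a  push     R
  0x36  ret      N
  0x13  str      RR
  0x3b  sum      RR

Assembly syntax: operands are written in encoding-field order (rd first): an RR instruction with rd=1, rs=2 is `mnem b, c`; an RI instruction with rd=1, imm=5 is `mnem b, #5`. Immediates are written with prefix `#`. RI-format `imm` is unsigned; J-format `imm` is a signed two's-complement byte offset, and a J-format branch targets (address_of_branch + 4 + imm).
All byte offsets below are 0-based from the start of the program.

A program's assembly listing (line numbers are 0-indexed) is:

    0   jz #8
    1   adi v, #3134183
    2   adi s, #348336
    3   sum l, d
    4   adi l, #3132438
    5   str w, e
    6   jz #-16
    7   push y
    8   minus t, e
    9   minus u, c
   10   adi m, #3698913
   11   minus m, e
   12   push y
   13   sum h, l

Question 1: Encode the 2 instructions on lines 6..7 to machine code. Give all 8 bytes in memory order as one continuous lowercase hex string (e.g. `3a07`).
f0ffff2f0000802a

6. jz fields op=0xb:6|imm=-16:26 → word 2ffffff0h → f0 ff ff 2f
7. push fields op=0xa:6|rd=10:4|pad=0:22 → word 2a800000h → 00 00 80 2a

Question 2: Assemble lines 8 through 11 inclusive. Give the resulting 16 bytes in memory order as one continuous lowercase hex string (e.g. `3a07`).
000050f7000088f7e170f8510000d0f5

L8: minus op=0x3d:6|rd=13:4|rs=4:4|pad=0:18 ⇒ 0xf7500000 ⇒ little 00 00 50 f7
L9: minus op=0x3d:6|rd=14:4|rs=2:4|pad=0:18 ⇒ 0xf7880000 ⇒ little 00 00 88 f7
L10: adi op=0x14:6|rd=7:4|imm=3698913:22 ⇒ 0x51f870e1 ⇒ little e1 70 f8 51
L11: minus op=0x3d:6|rd=7:4|rs=4:4|pad=0:18 ⇒ 0xf5d00000 ⇒ little 00 00 d0 f5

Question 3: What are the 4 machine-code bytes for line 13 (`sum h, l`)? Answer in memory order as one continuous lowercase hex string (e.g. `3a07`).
000058ed

L13: sum op=0x3b:6|rd=5:4|rs=6:4|pad=0:18 ⇒ 0xed580000 ⇒ little 00 00 58 ed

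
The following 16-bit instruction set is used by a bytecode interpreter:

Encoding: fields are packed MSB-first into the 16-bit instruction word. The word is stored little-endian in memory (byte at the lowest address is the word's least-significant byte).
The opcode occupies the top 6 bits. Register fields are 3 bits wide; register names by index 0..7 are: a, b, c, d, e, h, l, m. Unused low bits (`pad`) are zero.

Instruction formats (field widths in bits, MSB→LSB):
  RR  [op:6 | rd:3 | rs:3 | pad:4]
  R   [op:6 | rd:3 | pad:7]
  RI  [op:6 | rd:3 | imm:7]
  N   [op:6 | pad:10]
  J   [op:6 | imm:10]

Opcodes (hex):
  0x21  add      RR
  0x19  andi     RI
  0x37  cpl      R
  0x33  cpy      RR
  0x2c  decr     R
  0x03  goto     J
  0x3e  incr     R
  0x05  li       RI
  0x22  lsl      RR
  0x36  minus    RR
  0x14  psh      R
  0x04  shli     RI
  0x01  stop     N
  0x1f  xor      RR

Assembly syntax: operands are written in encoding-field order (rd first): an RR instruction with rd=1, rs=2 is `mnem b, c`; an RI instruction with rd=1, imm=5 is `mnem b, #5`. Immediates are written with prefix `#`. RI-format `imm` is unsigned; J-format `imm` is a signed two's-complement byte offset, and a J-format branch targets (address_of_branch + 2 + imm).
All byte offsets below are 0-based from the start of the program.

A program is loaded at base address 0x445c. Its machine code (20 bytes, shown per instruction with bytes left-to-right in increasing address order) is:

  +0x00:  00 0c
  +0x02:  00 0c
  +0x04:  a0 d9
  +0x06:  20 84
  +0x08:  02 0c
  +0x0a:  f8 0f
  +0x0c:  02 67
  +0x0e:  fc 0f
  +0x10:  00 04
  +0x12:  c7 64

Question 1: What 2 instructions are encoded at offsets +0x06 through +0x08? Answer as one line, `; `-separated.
add a, c; goto #2

off 0x06: read 20 84 as little → 0x8420
  op=0x8420>>10=0x21 ⇒ add (RR)
  rd@[9:7]=0x0 ⇒ a
  rs@[6:4]=0x2 ⇒ c
off 0x08: read 02 0c as little → 0x0c02
  op=0x0c02>>10=0x3 ⇒ goto (J)
  imm@[9:0]=0x2 ⇒ #2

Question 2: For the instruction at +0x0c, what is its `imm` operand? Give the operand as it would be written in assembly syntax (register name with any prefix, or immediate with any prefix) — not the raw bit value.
#2

[0c] 02 67 → 0x6702
  opcode bits[15:10]=0x19: andi/RI
  rd: (w>>7)&0x7=0x6 → l
  imm: (w>>0)&0x7f=0x2 → #2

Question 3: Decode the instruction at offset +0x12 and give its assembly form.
andi b, #71

[12] c7 64 → 0x64c7
  opcode bits[15:10]=0x19: andi/RI
  rd@[9:7]=0x1 ⇒ b
  imm@[6:0]=0x47 ⇒ #71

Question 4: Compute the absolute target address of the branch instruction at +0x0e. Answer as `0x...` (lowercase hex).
0x4468

off 0x0e: read fc 0f as little → 0x0ffc
  op=0x0ffc>>10=0x3 ⇒ goto (J)
  [9:0] imm=1020 (s10→-4) = #-4
  target = base 0x445c + off 0x0e + 2 + imm -4 = 0x4468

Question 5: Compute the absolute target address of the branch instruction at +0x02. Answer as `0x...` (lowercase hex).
[02] 00 0c → 0x0c00
  op=0x0c00>>10=0x3 ⇒ goto (J)
  imm@[9:0]=0x0 ⇒ #0
  target = base 0x445c + off 0x02 + 2 + imm 0 = 0x4460

0x4460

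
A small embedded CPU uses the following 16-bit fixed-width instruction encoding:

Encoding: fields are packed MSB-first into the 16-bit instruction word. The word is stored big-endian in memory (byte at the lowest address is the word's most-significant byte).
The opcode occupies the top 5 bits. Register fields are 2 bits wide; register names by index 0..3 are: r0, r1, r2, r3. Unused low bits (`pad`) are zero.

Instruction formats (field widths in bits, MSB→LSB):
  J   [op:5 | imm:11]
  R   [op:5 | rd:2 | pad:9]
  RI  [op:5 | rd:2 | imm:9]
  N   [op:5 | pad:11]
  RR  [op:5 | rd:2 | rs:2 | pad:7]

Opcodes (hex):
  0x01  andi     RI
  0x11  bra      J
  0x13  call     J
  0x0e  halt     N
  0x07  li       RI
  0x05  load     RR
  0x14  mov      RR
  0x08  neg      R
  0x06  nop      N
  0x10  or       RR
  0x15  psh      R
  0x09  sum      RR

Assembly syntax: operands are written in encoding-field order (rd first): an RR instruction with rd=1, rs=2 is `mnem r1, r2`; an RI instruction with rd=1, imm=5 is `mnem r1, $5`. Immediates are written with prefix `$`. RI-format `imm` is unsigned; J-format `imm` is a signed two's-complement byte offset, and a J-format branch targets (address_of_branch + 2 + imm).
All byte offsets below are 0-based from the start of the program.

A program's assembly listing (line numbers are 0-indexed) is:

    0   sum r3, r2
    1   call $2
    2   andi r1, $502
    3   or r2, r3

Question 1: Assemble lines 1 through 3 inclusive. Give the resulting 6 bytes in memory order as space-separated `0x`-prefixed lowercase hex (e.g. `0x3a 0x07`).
0x98 0x02 0x0b 0xf6 0x85 0x80

1. call fields op=0x13:5|imm=2:11 → word 9802h → 98 02
2. andi fields op=0x1:5|rd=1:2|imm=502:9 → word 0bf6h → 0b f6
3. or fields op=0x10:5|rd=2:2|rs=3:2|pad=0:7 → word 8580h → 85 80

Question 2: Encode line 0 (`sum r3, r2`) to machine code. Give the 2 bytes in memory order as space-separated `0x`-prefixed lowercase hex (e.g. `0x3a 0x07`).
0x4f 0x00

L0: sum op=0x9:5|rd=3:2|rs=2:2|pad=0:7 ⇒ 0x4f00 ⇒ big 4f 00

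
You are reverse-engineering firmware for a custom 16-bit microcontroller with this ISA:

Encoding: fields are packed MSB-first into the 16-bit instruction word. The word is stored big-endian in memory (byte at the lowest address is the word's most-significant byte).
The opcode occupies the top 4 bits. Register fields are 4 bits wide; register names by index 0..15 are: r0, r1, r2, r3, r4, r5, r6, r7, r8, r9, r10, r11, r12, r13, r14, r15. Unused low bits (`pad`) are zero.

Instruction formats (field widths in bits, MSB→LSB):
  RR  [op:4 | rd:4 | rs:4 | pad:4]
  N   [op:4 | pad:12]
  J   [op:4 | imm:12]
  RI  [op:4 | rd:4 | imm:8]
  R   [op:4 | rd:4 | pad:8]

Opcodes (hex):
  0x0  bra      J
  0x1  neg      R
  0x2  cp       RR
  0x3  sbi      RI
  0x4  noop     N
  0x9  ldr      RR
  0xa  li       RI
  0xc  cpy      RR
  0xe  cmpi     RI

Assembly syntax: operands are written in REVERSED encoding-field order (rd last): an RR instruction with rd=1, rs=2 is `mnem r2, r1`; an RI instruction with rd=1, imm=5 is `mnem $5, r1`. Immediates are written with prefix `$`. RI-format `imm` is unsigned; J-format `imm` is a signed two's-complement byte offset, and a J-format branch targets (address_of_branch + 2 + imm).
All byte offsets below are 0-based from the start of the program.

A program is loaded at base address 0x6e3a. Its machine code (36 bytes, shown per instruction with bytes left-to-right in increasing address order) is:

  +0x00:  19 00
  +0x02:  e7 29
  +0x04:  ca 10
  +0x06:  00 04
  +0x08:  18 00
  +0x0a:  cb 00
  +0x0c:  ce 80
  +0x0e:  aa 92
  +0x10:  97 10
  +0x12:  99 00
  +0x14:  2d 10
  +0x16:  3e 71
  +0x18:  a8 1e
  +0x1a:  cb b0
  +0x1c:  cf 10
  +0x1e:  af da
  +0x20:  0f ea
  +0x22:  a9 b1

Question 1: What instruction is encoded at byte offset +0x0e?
+0x0e: aa 92 ⇒ word 0xaa92 (big)
  opcode bits[15:12]=0xa: li/RI
  rd: (w>>8)&0xf=0xa → r10
  imm: (w>>0)&0xff=0x92 → $146

li $146, r10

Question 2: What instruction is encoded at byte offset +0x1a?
+0x1a: cb b0 ⇒ word 0xcbb0 (big)
  top 4b → 0xc → cpy [RR]
  rd@[11:8]=0xb ⇒ r11
  rs@[7:4]=0xb ⇒ r11

cpy r11, r11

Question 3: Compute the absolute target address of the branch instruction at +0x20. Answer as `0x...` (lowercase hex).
0x6e46

@+20  big-endian(0f ea) = 0x0fea
  op=0x0fea>>12=0x0 ⇒ bra (J)
  [11:0] imm=4074 (s12→-22) = $-22
  target = base 0x6e3a + off 0x20 + 2 + imm -22 = 0x6e46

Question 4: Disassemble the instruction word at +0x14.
cp r1, r13

off 0x14: read 2d 10 as big → 0x2d10
  opcode bits[15:12]=0x2: cp/RR
  [11:8] rd=13 = r13
  [7:4] rs=1 = r1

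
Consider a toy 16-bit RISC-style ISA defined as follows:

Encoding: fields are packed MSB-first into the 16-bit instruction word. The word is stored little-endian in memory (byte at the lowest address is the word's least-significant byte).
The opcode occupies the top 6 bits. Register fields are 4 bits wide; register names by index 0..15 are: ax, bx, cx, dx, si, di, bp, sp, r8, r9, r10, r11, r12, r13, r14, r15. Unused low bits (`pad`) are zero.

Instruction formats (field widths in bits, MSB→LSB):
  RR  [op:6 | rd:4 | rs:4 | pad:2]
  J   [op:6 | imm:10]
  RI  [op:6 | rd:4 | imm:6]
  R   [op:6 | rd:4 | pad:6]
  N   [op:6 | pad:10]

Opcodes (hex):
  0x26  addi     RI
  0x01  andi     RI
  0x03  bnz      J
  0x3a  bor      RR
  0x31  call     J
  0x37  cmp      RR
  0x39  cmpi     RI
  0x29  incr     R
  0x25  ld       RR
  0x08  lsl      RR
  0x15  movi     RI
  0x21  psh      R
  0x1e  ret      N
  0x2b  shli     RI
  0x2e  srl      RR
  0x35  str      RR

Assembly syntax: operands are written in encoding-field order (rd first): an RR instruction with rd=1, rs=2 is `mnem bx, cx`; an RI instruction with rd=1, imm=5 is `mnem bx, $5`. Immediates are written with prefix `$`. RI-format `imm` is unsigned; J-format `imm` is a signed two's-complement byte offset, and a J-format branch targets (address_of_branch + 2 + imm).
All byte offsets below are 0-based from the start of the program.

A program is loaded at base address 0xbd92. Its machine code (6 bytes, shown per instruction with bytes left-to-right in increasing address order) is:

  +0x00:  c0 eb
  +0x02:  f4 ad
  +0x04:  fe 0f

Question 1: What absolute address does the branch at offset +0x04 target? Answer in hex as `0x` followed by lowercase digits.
0xbd96

@+04  little-endian(fe 0f) = 0x0ffe
  op=0x0ffe>>10=0x3 ⇒ bnz (J)
  [9:0] imm=1022 (s10→-2) = $-2
  target = base 0xbd92 + off 0x04 + 2 + imm -2 = 0xbd96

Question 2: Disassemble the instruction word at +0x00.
bor r15, ax

off 0x00: read c0 eb as little → 0xebc0
  opcode bits[15:10]=0x3a: bor/RR
  rd@[9:6]=0xf ⇒ r15
  rs@[5:2]=0x0 ⇒ ax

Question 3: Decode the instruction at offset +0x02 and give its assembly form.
shli sp, $52

[02] f4 ad → 0xadf4
  opcode bits[15:10]=0x2b: shli/RI
  rd: (w>>6)&0xf=0x7 → sp
  imm: (w>>0)&0x3f=0x34 → $52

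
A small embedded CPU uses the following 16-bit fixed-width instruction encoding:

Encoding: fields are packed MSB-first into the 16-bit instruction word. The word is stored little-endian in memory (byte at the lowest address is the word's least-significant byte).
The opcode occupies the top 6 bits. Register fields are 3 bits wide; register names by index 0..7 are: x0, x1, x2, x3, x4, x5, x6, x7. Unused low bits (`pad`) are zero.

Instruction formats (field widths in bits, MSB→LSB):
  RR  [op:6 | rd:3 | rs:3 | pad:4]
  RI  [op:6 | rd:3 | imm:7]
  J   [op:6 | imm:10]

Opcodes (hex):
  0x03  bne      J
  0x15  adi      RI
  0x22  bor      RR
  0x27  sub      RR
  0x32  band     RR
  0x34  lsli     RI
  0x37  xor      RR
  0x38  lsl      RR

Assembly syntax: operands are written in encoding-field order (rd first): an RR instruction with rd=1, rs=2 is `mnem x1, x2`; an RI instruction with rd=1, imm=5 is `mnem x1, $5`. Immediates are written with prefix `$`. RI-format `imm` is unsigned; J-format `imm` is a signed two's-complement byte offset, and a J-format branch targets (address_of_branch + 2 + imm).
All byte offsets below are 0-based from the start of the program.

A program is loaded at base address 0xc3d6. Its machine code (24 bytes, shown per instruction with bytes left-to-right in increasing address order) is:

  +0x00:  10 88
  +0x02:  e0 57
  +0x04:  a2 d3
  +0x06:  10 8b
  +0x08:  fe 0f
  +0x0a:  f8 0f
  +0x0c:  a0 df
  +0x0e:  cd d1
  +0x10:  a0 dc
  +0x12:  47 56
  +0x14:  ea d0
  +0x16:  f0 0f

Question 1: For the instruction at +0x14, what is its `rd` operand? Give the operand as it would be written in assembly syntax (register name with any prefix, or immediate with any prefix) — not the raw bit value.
x1

@+14  little-endian(ea d0) = 0xd0ea
  top 6b → 0x34 → lsli [RI]
  rd@[9:7]=0x1 ⇒ x1
  imm@[6:0]=0x6a ⇒ $106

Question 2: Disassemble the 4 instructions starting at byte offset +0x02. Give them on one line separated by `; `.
adi x7, $96; lsli x7, $34; bor x6, x1; bne $-2

[02] e0 57 → 0x57e0
  op=0x57e0>>10=0x15 ⇒ adi (RI)
  rd@[9:7]=0x7 ⇒ x7
  imm@[6:0]=0x60 ⇒ $96
[04] a2 d3 → 0xd3a2
  op=0xd3a2>>10=0x34 ⇒ lsli (RI)
  rd@[9:7]=0x7 ⇒ x7
  imm@[6:0]=0x22 ⇒ $34
[06] 10 8b → 0x8b10
  op=0x8b10>>10=0x22 ⇒ bor (RR)
  rd@[9:7]=0x6 ⇒ x6
  rs@[6:4]=0x1 ⇒ x1
[08] fe 0f → 0x0ffe
  op=0x0ffe>>10=0x3 ⇒ bne (J)
  imm@[9:0]=0x3fe (s10→-2) ⇒ $-2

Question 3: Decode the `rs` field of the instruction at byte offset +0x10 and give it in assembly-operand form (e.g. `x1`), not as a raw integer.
+0x10: a0 dc ⇒ word 0xdca0 (little)
  opcode bits[15:10]=0x37: xor/RR
  rd@[9:7]=0x1 ⇒ x1
  rs@[6:4]=0x2 ⇒ x2

x2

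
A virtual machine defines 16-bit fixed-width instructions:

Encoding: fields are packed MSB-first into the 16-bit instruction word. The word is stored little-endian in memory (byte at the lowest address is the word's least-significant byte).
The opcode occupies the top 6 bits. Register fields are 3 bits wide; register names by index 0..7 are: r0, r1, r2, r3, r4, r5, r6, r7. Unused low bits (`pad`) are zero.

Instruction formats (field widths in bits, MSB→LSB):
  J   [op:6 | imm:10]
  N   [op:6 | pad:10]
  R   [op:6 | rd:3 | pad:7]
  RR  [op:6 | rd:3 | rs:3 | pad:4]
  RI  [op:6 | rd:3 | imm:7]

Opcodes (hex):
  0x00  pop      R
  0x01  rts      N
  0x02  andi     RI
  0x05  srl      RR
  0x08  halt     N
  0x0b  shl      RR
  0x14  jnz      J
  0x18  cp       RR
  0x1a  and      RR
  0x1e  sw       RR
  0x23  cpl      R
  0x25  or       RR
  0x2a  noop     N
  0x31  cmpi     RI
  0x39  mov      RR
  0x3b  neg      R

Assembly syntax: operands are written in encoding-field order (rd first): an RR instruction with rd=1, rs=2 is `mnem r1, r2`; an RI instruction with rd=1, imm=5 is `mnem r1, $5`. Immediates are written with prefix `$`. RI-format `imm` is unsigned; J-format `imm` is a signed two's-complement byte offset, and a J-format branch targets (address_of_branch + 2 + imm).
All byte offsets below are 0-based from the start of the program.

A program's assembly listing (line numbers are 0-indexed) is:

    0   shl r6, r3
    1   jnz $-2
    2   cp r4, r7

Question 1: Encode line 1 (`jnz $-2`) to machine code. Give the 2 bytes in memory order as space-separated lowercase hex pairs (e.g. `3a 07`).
fe 53

line 1 (jnz): pack op=0x14:6|imm=-2:10 = 0x53fe; little→ fe 53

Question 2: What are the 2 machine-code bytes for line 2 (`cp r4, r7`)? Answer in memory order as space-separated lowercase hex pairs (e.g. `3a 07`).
line 2 (cp): pack op=0x18:6|rd=4:3|rs=7:3|pad=0:4 = 0x6270; little→ 70 62

70 62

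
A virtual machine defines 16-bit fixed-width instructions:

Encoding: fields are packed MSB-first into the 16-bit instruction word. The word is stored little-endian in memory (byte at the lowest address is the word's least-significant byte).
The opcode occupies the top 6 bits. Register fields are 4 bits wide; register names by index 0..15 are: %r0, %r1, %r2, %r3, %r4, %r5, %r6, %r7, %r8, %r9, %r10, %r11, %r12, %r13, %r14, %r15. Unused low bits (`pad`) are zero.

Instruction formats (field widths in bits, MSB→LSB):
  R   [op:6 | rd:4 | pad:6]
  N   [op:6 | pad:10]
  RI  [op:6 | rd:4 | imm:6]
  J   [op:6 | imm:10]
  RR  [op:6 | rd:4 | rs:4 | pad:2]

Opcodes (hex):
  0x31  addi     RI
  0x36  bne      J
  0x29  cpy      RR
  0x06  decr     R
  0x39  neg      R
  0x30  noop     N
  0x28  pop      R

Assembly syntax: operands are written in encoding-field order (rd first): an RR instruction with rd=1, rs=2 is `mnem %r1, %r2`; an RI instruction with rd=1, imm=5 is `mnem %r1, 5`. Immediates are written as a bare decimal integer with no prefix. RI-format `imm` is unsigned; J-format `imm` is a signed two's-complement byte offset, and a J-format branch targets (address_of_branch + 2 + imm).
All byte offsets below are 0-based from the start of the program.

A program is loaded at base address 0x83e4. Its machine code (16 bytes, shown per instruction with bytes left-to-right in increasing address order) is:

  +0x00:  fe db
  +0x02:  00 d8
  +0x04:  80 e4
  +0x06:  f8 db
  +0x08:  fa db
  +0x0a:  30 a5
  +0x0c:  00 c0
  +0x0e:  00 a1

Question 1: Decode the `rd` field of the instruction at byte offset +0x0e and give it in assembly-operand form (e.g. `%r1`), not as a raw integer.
%r4

@+0e  little-endian(00 a1) = 0xa100
  op=0xa100>>10=0x28 ⇒ pop (R)
  [9:6] rd=4 = %r4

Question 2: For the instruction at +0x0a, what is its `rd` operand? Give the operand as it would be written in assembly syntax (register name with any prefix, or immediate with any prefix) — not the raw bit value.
%r4

@+0a  little-endian(30 a5) = 0xa530
  op=0xa530>>10=0x29 ⇒ cpy (RR)
  [9:6] rd=4 = %r4
  [5:2] rs=12 = %r12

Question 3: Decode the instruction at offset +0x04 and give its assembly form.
neg %r2

@+04  little-endian(80 e4) = 0xe480
  opcode bits[15:10]=0x39: neg/R
  rd@[9:6]=0x2 ⇒ %r2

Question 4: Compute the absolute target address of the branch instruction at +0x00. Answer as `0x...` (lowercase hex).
0x83e4

[00] fe db → 0xdbfe
  op=0xdbfe>>10=0x36 ⇒ bne (J)
  imm: (w>>0)&0x3ff=0x3fe (s10→-2) → -2
  target = base 0x83e4 + off 0x00 + 2 + imm -2 = 0x83e4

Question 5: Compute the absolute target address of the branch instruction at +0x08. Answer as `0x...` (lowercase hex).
0x83e8

@+08  little-endian(fa db) = 0xdbfa
  opcode bits[15:10]=0x36: bne/J
  imm: (w>>0)&0x3ff=0x3fa (s10→-6) → -6
  target = base 0x83e4 + off 0x08 + 2 + imm -6 = 0x83e8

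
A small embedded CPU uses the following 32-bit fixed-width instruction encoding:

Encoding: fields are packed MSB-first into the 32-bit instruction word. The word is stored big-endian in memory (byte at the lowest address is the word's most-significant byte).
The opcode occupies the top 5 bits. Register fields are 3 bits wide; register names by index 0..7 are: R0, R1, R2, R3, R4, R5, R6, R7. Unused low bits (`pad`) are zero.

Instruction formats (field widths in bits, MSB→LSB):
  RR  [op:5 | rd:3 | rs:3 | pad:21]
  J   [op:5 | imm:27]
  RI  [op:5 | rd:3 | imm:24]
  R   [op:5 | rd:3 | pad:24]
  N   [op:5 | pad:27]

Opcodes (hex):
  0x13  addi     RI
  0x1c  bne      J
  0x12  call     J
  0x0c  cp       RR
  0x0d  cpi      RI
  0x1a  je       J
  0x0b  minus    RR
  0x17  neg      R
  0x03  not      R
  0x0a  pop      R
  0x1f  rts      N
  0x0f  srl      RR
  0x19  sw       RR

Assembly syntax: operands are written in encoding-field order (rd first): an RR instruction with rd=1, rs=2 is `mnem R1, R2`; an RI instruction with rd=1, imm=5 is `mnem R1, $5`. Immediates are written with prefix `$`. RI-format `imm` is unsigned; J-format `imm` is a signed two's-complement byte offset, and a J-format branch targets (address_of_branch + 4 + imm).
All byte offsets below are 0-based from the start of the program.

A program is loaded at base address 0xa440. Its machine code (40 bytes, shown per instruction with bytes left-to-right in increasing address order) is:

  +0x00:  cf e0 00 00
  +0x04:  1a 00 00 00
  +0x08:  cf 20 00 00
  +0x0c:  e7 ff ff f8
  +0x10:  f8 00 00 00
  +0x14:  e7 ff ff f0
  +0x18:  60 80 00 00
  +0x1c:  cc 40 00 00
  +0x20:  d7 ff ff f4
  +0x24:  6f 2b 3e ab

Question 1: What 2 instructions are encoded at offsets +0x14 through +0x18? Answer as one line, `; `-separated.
bne $-16; cp R0, R4

off 0x14: read e7 ff ff f0 as big → 0xe7fffff0
  op=0xe7fffff0>>27=0x1c ⇒ bne (J)
  imm: (w>>0)&0x7ffffff=0x7fffff0 (s27→-16) → $-16
off 0x18: read 60 80 00 00 as big → 0x60800000
  op=0x60800000>>27=0xc ⇒ cp (RR)
  rd: (w>>24)&0x7=0x0 → R0
  rs: (w>>21)&0x7=0x4 → R4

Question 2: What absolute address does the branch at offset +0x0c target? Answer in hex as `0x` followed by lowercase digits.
off 0x0c: read e7 ff ff f8 as big → 0xe7fffff8
  opcode bits[31:27]=0x1c: bne/J
  [26:0] imm=134217720 (s27→-8) = $-8
  target = base 0xa440 + off 0x0c + 4 + imm -8 = 0xa448

0xa448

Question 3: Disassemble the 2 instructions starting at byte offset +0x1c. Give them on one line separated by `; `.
off 0x1c: read cc 40 00 00 as big → 0xcc400000
  top 5b → 0x19 → sw [RR]
  [26:24] rd=4 = R4
  [23:21] rs=2 = R2
off 0x20: read d7 ff ff f4 as big → 0xd7fffff4
  top 5b → 0x1a → je [J]
  [26:0] imm=134217716 (s27→-12) = $-12

sw R4, R2; je $-12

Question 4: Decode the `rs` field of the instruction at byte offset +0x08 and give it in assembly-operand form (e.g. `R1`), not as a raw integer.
@+08  big-endian(cf 20 00 00) = 0xcf200000
  top 5b → 0x19 → sw [RR]
  rd: (w>>24)&0x7=0x7 → R7
  rs: (w>>21)&0x7=0x1 → R1

R1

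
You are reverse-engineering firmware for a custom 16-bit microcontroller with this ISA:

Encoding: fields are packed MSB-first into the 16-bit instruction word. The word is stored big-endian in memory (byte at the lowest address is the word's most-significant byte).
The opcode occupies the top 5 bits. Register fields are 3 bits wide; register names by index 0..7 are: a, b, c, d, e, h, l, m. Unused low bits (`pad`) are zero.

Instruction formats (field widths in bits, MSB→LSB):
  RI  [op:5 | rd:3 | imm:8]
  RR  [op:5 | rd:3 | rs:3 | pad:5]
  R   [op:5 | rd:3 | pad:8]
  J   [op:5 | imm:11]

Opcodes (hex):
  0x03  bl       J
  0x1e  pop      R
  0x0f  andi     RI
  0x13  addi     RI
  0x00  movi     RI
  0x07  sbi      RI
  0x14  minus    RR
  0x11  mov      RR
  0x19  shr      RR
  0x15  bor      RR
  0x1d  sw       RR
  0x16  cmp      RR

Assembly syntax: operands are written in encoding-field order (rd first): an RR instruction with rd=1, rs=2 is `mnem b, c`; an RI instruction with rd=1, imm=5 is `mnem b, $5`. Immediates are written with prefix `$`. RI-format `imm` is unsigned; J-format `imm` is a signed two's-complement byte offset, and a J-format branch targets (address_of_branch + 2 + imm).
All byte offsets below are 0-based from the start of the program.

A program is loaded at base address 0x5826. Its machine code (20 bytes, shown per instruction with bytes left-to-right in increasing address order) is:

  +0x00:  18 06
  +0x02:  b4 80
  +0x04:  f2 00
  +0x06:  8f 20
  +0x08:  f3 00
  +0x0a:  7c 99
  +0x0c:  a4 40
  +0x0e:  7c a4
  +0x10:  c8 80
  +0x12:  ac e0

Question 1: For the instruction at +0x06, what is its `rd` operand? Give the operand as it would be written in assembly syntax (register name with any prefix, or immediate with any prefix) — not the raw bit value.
[06] 8f 20 → 0x8f20
  op=0x8f20>>11=0x11 ⇒ mov (RR)
  rd@[10:8]=0x7 ⇒ m
  rs@[7:5]=0x1 ⇒ b

m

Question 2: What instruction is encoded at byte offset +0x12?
bor e, m

@+12  big-endian(ac e0) = 0xace0
  top 5b → 0x15 → bor [RR]
  rd: (w>>8)&0x7=0x4 → e
  rs: (w>>5)&0x7=0x7 → m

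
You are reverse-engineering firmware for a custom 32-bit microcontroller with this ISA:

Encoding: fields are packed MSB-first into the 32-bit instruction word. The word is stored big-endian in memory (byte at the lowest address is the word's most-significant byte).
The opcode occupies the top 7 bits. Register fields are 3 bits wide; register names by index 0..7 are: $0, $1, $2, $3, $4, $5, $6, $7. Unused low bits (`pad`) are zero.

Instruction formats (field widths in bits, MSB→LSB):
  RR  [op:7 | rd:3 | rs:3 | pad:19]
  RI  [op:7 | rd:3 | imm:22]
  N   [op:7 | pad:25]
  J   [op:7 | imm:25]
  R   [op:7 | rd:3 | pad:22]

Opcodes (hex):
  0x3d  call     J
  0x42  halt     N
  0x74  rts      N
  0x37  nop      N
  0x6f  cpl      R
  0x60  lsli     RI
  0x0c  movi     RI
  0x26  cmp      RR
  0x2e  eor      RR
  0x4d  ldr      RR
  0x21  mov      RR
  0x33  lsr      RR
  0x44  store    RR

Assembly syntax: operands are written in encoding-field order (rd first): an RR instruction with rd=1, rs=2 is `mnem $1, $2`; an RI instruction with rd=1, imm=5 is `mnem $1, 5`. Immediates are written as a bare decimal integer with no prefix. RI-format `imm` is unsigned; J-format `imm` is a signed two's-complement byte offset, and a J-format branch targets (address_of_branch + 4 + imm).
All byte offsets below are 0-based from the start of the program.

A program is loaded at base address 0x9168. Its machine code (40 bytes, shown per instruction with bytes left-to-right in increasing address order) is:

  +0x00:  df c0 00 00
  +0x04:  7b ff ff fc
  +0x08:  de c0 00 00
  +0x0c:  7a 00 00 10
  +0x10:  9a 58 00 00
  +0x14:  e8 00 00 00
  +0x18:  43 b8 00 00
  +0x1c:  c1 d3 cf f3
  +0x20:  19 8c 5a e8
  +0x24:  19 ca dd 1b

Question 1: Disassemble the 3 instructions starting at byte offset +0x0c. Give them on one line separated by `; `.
call 16; ldr $1, $3; rts

@+0c  big-endian(7a 00 00 10) = 0x7a000010
  op=0x7a000010>>25=0x3d ⇒ call (J)
  imm@[24:0]=0x10 ⇒ 16
@+10  big-endian(9a 58 00 00) = 0x9a580000
  op=0x9a580000>>25=0x4d ⇒ ldr (RR)
  rd@[24:22]=0x1 ⇒ $1
  rs@[21:19]=0x3 ⇒ $3
@+14  big-endian(e8 00 00 00) = 0xe8000000
  op=0xe8000000>>25=0x74 ⇒ rts (N)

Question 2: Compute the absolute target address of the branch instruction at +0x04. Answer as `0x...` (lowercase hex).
off 0x04: read 7b ff ff fc as big → 0x7bfffffc
  opcode bits[31:25]=0x3d: call/J
  imm: (w>>0)&0x1ffffff=0x1fffffc (s25→-4) → -4
  target = base 0x9168 + off 0x04 + 4 + imm -4 = 0x916c

0x916c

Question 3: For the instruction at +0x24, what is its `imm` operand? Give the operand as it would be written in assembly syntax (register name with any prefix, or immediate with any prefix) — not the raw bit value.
711963

@+24  big-endian(19 ca dd 1b) = 0x19cadd1b
  top 7b → 0xc → movi [RI]
  rd@[24:22]=0x7 ⇒ $7
  imm@[21:0]=0xadd1b ⇒ 711963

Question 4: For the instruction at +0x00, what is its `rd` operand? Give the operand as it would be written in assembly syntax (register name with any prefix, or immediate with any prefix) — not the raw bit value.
$7

+0x00: df c0 00 00 ⇒ word 0xdfc00000 (big)
  op=0xdfc00000>>25=0x6f ⇒ cpl (R)
  [24:22] rd=7 = $7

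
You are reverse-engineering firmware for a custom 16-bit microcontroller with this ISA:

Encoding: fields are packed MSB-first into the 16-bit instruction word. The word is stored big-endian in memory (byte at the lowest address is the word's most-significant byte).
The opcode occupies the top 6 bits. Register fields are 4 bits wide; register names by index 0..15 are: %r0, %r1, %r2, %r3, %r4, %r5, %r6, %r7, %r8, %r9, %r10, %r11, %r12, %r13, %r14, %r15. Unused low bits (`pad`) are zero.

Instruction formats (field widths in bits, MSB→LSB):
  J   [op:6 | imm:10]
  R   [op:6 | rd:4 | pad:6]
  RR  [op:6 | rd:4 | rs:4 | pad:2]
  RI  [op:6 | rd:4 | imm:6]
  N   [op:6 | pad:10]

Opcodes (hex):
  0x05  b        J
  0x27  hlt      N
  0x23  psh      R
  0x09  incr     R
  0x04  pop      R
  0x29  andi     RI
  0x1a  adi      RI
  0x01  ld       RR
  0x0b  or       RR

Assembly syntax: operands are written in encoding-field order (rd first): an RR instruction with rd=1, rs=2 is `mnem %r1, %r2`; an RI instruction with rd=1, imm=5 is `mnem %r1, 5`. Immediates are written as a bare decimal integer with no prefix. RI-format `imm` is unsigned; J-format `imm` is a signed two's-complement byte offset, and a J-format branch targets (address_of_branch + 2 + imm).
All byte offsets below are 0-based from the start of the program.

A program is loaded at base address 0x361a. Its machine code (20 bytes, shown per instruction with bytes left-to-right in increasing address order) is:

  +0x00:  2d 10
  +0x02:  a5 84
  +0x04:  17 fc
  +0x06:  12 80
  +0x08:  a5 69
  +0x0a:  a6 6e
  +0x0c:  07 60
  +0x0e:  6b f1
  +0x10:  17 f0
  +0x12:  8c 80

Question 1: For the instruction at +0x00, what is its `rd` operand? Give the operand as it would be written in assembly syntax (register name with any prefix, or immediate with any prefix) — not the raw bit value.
+0x00: 2d 10 ⇒ word 0x2d10 (big)
  opcode bits[15:10]=0xb: or/RR
  [9:6] rd=4 = %r4
  [5:2] rs=4 = %r4

%r4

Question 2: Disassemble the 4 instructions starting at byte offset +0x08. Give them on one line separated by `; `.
+0x08: a5 69 ⇒ word 0xa569 (big)
  opcode bits[15:10]=0x29: andi/RI
  [9:6] rd=5 = %r5
  [5:0] imm=41 = 41
+0x0a: a6 6e ⇒ word 0xa66e (big)
  opcode bits[15:10]=0x29: andi/RI
  [9:6] rd=9 = %r9
  [5:0] imm=46 = 46
+0x0c: 07 60 ⇒ word 0x0760 (big)
  opcode bits[15:10]=0x1: ld/RR
  [9:6] rd=13 = %r13
  [5:2] rs=8 = %r8
+0x0e: 6b f1 ⇒ word 0x6bf1 (big)
  opcode bits[15:10]=0x1a: adi/RI
  [9:6] rd=15 = %r15
  [5:0] imm=49 = 49

andi %r5, 41; andi %r9, 46; ld %r13, %r8; adi %r15, 49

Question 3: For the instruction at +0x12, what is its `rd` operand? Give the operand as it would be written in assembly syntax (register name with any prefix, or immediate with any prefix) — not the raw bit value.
%r2

[12] 8c 80 → 0x8c80
  op=0x8c80>>10=0x23 ⇒ psh (R)
  rd: (w>>6)&0xf=0x2 → %r2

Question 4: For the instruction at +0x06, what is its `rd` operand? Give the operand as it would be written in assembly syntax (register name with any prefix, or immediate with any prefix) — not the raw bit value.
%r10

@+06  big-endian(12 80) = 0x1280
  op=0x1280>>10=0x4 ⇒ pop (R)
  [9:6] rd=10 = %r10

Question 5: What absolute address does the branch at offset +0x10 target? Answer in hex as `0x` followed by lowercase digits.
off 0x10: read 17 f0 as big → 0x17f0
  op=0x17f0>>10=0x5 ⇒ b (J)
  imm@[9:0]=0x3f0 (s10→-16) ⇒ -16
  target = base 0x361a + off 0x10 + 2 + imm -16 = 0x361c

0x361c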